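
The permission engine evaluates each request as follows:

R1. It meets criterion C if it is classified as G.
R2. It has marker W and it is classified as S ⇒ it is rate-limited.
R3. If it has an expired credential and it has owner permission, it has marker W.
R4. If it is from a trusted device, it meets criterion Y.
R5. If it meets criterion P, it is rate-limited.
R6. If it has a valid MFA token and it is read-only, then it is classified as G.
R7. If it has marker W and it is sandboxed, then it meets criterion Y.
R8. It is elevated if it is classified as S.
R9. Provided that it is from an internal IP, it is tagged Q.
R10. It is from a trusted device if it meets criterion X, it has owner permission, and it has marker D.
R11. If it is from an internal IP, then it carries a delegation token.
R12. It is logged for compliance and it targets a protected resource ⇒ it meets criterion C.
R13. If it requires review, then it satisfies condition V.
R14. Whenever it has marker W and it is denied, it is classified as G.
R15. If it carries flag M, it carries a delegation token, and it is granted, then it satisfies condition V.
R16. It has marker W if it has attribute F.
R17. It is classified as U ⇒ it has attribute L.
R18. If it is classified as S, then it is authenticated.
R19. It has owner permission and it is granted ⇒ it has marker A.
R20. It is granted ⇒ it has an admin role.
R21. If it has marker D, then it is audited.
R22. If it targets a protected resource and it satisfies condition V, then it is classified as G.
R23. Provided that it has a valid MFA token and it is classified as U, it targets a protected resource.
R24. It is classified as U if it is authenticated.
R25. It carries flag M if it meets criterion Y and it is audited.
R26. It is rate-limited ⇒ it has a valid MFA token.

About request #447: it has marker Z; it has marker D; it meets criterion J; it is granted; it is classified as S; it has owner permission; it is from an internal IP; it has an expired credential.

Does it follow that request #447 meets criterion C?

No

Forward chaining from the given facts derives: has marker W, is elevated, is tagged Q, carries a delegation token, is authenticated, has marker A, has an admin role, is audited, is classified as U, is rate-limited, has attribute L, has a valid MFA token, targets a protected resource.
Rules concluding "it meets criterion C": R1 needs "it is classified as G"; R12 needs "it is logged for compliance" — none of these are established.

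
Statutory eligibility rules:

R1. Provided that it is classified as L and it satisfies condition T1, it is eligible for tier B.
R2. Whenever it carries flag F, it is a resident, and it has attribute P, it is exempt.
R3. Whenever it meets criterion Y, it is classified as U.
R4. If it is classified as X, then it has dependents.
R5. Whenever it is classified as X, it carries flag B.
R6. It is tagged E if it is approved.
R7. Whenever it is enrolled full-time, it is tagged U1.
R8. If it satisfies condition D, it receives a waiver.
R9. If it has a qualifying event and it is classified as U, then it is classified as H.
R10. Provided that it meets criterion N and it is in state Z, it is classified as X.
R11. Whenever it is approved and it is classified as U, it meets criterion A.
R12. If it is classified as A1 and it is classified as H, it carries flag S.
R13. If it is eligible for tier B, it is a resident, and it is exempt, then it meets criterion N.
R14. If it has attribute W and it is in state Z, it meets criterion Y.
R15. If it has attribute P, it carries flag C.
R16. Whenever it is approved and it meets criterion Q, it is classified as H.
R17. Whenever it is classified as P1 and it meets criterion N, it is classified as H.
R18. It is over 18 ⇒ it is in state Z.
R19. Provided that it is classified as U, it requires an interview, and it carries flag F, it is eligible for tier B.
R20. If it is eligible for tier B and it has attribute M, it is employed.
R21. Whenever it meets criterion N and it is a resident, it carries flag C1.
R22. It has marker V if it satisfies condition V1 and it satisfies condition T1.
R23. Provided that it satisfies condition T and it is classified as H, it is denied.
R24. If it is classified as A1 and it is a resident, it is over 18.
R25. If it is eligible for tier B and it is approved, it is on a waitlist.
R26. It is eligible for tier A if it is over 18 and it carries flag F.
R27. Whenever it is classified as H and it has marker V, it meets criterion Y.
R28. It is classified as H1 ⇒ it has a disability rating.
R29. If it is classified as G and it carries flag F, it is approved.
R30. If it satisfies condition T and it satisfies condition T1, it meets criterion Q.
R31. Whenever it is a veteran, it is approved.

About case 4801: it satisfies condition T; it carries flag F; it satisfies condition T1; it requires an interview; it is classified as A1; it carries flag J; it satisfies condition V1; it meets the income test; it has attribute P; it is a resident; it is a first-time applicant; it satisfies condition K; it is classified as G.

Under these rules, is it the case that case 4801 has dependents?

By R2 (it carries flag F, it is a resident, it has attribute P): it is exempt.
By R22 (it satisfies condition V1, it satisfies condition T1): it has marker V.
By R24 (it is classified as A1, it is a resident): it is over 18.
By R29 (it is classified as G, it carries flag F): it is approved.
By R30 (it satisfies condition T, it satisfies condition T1): it meets criterion Q.
By R16 (it is approved, it meets criterion Q): it is classified as H.
By R18 (it is over 18): it is in state Z.
By R27 (it is classified as H, it has marker V): it meets criterion Y.
By R3 (it meets criterion Y): it is classified as U.
By R19 (it is classified as U, it requires an interview, it carries flag F): it is eligible for tier B.
By R13 (it is eligible for tier B, it is a resident, it is exempt): it meets criterion N.
By R10 (it meets criterion N, it is in state Z): it is classified as X.
By R4 (it is classified as X): it has dependents.

Yes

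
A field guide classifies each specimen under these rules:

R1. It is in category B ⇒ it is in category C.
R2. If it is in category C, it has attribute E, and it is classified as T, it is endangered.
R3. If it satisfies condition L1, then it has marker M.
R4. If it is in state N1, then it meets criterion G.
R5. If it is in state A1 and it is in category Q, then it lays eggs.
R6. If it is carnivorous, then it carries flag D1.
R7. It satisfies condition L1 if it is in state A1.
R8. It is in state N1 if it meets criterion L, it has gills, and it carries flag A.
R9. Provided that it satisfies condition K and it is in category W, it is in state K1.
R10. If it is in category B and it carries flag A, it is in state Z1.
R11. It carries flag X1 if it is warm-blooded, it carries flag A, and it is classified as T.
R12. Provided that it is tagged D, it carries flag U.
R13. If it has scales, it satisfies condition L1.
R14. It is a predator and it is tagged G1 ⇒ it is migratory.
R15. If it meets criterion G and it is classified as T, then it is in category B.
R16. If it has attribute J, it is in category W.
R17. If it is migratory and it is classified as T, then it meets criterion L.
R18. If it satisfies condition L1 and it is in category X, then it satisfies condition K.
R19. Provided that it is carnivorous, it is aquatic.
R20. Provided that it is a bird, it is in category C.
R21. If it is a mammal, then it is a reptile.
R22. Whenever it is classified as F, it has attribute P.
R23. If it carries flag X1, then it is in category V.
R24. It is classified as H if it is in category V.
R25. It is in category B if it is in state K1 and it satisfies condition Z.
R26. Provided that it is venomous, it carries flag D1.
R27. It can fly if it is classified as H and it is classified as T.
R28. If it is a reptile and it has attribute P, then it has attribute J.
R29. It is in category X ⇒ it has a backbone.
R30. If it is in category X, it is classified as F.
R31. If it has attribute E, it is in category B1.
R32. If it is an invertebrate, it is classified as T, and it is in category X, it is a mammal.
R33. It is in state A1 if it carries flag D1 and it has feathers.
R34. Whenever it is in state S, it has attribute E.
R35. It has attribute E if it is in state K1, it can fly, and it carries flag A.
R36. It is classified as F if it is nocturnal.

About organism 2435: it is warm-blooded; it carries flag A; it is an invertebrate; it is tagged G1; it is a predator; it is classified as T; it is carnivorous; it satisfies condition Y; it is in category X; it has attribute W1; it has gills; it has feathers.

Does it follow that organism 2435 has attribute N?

Forward chaining from the given facts derives: carries flag D1, carries flag X1, is migratory, meets criterion L, is aquatic, is in category V, is classified as H, can fly, has a backbone, is classified as F, is a mammal, is in state A1, satisfies condition L1, is in state N1, satisfies condition K, is a reptile, has attribute P, has attribute J, has marker M, meets criterion G, is in category B, is in category W, is in category C, is in state K1, is in state Z1, has attribute E, is endangered, is in category B1.
No rule has "it has attribute N" as its conclusion, and it is not among the given facts.

No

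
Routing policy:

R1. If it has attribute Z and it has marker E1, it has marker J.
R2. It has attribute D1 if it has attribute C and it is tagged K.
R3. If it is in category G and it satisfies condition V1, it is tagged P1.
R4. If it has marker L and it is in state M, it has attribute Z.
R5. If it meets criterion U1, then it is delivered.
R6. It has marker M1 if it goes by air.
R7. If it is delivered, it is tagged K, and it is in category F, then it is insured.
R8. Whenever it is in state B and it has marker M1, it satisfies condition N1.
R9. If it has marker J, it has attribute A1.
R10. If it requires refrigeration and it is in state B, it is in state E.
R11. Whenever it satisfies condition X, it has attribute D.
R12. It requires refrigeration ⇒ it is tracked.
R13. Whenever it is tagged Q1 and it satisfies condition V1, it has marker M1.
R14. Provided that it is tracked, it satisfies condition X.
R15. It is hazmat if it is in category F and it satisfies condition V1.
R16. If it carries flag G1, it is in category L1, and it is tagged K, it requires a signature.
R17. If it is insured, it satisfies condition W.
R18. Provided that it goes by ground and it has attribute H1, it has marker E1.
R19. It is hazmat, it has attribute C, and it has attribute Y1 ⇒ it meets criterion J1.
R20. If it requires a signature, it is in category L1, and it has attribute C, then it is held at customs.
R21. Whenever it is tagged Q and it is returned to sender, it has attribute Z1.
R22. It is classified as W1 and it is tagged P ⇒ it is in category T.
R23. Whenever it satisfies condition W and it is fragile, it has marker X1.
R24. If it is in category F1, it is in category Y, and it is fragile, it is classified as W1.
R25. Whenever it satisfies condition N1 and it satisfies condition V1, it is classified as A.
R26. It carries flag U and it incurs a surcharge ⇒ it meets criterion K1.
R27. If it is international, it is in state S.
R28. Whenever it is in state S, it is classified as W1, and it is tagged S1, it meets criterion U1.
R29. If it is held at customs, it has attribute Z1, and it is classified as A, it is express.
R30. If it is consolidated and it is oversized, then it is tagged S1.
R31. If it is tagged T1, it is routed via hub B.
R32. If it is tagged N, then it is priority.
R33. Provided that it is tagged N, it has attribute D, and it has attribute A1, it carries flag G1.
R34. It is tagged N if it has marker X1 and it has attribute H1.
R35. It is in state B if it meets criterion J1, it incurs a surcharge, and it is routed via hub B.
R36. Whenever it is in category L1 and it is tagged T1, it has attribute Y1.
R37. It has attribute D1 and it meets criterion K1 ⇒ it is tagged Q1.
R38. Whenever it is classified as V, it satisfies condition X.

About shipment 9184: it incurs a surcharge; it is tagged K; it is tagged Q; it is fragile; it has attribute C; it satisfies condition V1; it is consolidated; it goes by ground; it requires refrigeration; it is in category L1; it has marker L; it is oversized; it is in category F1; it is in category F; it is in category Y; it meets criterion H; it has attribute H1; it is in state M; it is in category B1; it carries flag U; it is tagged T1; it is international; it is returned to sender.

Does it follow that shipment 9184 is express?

By R2 (it has attribute C, it is tagged K): it has attribute D1.
By R4 (it has marker L, it is in state M): it has attribute Z.
By R12 (it requires refrigeration): it is tracked.
By R14 (it is tracked): it satisfies condition X.
By R15 (it is in category F, it satisfies condition V1): it is hazmat.
By R18 (it goes by ground, it has attribute H1): it has marker E1.
By R21 (it is tagged Q, it is returned to sender): it has attribute Z1.
By R24 (it is in category F1, it is in category Y, it is fragile): it is classified as W1.
By R26 (it carries flag U, it incurs a surcharge): it meets criterion K1.
By R27 (it is international): it is in state S.
By R30 (it is consolidated, it is oversized): it is tagged S1.
By R31 (it is tagged T1): it is routed via hub B.
By R36 (it is in category L1, it is tagged T1): it has attribute Y1.
By R37 (it has attribute D1, it meets criterion K1): it is tagged Q1.
By R1 (it has attribute Z, it has marker E1): it has marker J.
By R9 (it has marker J): it has attribute A1.
By R11 (it satisfies condition X): it has attribute D.
By R13 (it is tagged Q1, it satisfies condition V1): it has marker M1.
By R19 (it is hazmat, it has attribute C, it has attribute Y1): it meets criterion J1.
By R28 (it is in state S, it is classified as W1, it is tagged S1): it meets criterion U1.
By R35 (it meets criterion J1, it incurs a surcharge, it is routed via hub B): it is in state B.
By R5 (it meets criterion U1): it is delivered.
By R7 (it is delivered, it is tagged K, it is in category F): it is insured.
By R8 (it is in state B, it has marker M1): it satisfies condition N1.
By R17 (it is insured): it satisfies condition W.
By R23 (it satisfies condition W, it is fragile): it has marker X1.
By R25 (it satisfies condition N1, it satisfies condition V1): it is classified as A.
By R34 (it has marker X1, it has attribute H1): it is tagged N.
By R33 (it is tagged N, it has attribute D, it has attribute A1): it carries flag G1.
By R16 (it carries flag G1, it is in category L1, it is tagged K): it requires a signature.
By R20 (it requires a signature, it is in category L1, it has attribute C): it is held at customs.
By R29 (it is held at customs, it has attribute Z1, it is classified as A): it is express.

Yes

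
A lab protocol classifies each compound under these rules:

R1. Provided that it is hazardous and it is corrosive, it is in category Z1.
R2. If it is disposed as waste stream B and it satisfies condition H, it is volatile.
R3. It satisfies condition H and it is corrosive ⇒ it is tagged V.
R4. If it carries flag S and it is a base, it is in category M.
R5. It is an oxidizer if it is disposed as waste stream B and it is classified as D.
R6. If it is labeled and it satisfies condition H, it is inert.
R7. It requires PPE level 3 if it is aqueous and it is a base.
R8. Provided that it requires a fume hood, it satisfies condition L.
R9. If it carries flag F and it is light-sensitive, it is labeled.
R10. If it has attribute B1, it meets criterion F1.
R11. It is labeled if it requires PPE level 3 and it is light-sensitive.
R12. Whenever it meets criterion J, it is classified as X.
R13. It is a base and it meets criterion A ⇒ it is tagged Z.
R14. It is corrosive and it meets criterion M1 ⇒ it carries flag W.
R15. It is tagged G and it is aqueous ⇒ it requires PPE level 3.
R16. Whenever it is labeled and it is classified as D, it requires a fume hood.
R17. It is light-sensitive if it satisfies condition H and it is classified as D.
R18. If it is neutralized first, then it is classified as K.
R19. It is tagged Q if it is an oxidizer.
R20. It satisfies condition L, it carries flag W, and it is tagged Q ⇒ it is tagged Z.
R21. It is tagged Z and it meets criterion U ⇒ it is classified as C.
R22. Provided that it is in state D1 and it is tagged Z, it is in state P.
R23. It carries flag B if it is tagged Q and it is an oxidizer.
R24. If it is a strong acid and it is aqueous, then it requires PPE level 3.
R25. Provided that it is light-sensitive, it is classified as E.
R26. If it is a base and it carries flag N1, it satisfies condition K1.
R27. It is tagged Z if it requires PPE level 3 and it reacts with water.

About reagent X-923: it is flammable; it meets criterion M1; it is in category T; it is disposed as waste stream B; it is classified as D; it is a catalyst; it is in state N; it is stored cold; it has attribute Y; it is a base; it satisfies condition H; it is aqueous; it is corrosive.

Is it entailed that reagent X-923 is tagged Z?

By R5 (it is disposed as waste stream B, it is classified as D): it is an oxidizer.
By R7 (it is aqueous, it is a base): it requires PPE level 3.
By R14 (it is corrosive, it meets criterion M1): it carries flag W.
By R17 (it satisfies condition H, it is classified as D): it is light-sensitive.
By R19 (it is an oxidizer): it is tagged Q.
By R11 (it requires PPE level 3, it is light-sensitive): it is labeled.
By R16 (it is labeled, it is classified as D): it requires a fume hood.
By R8 (it requires a fume hood): it satisfies condition L.
By R20 (it satisfies condition L, it carries flag W, it is tagged Q): it is tagged Z.

Yes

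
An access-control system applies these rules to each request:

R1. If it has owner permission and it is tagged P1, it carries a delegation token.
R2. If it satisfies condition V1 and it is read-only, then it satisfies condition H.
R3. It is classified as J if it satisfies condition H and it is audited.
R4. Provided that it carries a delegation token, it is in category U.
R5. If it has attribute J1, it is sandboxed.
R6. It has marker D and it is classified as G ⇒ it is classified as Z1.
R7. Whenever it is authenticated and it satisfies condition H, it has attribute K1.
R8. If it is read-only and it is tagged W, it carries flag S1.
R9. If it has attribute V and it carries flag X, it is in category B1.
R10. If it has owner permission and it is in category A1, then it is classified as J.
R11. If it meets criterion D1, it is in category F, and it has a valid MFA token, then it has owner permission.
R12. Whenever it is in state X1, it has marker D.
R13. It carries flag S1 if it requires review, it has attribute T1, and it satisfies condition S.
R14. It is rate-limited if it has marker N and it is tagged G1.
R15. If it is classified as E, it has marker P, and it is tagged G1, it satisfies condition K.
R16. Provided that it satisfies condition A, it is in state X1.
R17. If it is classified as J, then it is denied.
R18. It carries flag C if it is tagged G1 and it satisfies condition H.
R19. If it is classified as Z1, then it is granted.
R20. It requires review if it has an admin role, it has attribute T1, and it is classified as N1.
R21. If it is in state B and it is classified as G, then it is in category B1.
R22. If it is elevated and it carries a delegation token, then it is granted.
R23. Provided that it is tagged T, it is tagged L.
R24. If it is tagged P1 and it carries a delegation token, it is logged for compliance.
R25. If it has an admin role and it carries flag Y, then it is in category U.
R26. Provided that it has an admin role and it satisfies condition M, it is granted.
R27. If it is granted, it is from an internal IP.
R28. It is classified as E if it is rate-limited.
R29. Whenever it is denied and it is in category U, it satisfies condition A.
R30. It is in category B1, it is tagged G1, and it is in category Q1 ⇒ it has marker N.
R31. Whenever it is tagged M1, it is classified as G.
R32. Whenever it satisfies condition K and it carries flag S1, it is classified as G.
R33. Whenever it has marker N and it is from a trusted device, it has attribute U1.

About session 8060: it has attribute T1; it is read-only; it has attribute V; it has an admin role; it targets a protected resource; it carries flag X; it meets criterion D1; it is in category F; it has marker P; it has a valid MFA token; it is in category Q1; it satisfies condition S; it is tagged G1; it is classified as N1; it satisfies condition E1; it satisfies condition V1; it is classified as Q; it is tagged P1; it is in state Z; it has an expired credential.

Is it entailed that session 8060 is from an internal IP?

No

Forward chaining from the given facts derives: satisfies condition H, is in category B1, has owner permission, carries flag C, requires review, has marker N, carries a delegation token, is in category U, carries flag S1, is rate-limited, is logged for compliance, is classified as E, satisfies condition K, is classified as G.
The only rule concluding "it is from an internal IP" is R27, which needs "it is granted"; that is never established.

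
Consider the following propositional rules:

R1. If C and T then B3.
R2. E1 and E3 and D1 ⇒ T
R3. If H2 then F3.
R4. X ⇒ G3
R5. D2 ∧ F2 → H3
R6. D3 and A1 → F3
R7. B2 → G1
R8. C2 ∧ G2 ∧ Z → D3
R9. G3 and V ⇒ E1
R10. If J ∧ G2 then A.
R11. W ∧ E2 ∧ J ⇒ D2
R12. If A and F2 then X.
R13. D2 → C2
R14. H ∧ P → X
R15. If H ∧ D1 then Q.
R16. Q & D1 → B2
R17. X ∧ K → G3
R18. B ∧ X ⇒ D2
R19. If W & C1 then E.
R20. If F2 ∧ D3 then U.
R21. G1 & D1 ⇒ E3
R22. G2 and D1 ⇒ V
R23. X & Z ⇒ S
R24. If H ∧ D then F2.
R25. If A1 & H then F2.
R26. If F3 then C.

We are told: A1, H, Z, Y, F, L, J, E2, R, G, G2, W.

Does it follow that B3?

Forward chaining from the given facts derives: A, D2, C2, F2, H3, D3, X, U, S, G3, F3, C.
The only rule concluding B3 is R1, which needs T; that is never established.

No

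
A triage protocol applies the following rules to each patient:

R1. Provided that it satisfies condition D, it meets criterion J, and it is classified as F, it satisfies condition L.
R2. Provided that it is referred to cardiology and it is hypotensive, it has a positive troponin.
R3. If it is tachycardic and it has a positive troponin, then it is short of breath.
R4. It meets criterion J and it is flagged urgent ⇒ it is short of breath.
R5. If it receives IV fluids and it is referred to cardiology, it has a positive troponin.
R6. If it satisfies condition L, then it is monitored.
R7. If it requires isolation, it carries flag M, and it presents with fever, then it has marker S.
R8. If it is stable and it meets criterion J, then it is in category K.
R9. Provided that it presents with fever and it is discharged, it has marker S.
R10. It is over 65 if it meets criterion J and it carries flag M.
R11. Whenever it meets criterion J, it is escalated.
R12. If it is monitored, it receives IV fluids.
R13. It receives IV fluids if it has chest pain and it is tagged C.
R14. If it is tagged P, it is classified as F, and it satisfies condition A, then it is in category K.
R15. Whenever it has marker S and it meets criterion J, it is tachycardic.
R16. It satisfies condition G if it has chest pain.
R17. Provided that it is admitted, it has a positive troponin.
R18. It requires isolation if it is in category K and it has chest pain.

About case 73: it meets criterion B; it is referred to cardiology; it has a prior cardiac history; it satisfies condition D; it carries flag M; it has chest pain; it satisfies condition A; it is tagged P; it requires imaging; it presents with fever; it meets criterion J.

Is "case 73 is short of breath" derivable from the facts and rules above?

No

Forward chaining from the given facts derives: is over 65, is escalated, satisfies condition G.
Rules concluding "it is short of breath": R3 needs "it is tachycardic"; R4 needs "it is flagged urgent" — none of these are established.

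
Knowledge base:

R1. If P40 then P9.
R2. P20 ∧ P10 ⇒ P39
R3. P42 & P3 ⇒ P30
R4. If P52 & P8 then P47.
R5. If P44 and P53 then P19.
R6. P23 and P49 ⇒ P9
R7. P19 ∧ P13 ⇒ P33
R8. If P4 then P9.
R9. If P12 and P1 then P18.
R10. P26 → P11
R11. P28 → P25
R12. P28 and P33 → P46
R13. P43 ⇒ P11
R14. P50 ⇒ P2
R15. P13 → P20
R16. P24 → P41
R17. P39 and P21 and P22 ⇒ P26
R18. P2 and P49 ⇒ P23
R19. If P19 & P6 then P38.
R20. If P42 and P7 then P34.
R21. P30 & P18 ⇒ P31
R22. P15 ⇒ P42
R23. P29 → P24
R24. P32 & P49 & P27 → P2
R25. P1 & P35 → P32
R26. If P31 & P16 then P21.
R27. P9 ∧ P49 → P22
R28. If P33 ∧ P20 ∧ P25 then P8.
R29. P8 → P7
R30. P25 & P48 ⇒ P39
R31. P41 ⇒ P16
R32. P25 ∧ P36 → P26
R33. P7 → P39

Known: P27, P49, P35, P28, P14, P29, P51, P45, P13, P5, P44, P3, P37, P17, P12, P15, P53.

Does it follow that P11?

Forward chaining from the given facts derives: P19, P33, P25, P46, P20, P42, P24, P8, P7, P39, P30, P41, P34, P16.
Rules concluding P11: R10 needs P26; R13 needs P43 — none of these are established.

No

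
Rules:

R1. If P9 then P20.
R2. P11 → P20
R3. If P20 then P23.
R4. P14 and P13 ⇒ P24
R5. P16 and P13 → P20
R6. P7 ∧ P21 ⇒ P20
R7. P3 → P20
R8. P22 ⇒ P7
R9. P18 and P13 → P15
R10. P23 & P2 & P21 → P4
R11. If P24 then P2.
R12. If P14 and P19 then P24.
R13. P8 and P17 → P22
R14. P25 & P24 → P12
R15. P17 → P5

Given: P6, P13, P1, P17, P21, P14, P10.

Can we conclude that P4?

No

Forward chaining from the given facts derives: P24, P2, P5.
The only rule concluding P4 is R10, which needs P23; that is never established.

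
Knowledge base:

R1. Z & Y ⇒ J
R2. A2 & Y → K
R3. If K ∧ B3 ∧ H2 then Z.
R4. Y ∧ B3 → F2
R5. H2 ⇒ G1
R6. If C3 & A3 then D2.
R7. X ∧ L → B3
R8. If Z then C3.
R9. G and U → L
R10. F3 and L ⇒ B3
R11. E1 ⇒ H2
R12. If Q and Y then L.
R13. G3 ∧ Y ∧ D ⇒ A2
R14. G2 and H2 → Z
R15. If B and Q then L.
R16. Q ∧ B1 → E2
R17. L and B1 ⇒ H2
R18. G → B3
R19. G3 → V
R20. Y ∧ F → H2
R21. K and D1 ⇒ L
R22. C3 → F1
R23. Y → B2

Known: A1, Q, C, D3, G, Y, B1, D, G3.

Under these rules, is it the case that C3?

Yes

L  (by R12: Q, Y)
A2  (by R13: G3, Y, D)
H2  (by R17: L, B1)
B3  (by R18: G)
K  (by R2: A2, Y)
Z  (by R3: K, B3, H2)
C3  (by R8: Z)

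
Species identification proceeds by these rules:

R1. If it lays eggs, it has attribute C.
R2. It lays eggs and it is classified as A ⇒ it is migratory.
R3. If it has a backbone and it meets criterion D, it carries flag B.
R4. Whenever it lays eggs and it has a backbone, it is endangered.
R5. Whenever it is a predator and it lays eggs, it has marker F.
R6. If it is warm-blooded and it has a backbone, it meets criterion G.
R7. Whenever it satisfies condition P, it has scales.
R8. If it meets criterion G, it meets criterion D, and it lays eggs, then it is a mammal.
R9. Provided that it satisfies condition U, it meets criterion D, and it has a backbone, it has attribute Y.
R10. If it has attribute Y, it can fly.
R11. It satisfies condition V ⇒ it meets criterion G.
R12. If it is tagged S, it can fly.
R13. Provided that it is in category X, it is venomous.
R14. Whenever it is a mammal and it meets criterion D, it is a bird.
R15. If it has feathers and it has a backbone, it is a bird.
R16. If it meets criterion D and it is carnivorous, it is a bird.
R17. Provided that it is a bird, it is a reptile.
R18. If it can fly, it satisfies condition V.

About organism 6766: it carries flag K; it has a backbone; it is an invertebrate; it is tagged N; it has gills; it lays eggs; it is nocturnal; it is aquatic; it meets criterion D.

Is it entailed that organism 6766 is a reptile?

Forward chaining from the given facts derives: has attribute C, carries flag B, is endangered.
The only rule concluding "it is a reptile" is R17, which needs "it is a bird"; that is never established.

No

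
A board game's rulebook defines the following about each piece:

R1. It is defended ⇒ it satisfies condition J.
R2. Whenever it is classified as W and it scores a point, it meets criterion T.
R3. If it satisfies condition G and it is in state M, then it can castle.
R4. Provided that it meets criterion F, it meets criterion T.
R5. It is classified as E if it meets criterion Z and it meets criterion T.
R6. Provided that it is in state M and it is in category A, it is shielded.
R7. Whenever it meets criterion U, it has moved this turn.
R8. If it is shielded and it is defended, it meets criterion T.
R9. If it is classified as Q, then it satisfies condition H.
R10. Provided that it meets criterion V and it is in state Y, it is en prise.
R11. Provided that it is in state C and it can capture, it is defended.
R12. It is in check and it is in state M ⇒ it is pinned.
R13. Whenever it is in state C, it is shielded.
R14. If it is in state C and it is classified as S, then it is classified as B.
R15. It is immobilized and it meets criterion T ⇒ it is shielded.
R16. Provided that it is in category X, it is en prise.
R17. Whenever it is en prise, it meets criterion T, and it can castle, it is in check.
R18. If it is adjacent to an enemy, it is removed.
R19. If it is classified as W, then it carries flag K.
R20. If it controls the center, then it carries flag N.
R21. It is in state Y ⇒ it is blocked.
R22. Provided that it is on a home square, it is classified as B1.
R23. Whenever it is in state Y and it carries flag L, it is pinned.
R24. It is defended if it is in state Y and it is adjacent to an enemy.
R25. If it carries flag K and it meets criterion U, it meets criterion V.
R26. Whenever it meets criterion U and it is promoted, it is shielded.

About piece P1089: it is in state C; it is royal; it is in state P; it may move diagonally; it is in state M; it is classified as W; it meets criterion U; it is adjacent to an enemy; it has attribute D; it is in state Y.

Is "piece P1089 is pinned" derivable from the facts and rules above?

No

Forward chaining from the given facts derives: has moved this turn, is shielded, is removed, carries flag K, is blocked, is defended, meets criterion V, satisfies condition J, meets criterion T, is en prise.
Rules concluding "it is pinned": R12 needs "it is in check"; R23 needs "it carries flag L" — none of these are established.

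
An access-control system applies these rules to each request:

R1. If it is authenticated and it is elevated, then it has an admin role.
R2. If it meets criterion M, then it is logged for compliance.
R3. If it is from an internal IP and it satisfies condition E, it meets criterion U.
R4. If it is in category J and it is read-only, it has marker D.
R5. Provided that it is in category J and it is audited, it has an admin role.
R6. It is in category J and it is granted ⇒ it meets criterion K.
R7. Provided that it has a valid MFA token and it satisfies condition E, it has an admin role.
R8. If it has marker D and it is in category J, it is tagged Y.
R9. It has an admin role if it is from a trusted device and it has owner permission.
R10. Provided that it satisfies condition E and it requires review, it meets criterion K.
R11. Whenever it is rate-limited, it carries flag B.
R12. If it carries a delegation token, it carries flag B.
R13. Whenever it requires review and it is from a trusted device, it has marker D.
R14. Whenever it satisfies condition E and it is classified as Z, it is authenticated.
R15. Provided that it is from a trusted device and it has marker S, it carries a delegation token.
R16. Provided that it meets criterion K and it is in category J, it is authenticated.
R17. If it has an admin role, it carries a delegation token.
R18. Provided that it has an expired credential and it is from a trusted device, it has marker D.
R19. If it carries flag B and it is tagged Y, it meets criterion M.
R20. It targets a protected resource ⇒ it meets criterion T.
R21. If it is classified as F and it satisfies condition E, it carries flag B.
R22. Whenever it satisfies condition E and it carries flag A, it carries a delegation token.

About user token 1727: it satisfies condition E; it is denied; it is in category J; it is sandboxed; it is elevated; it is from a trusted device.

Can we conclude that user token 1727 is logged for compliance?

No

Forward chaining from the given facts derives: nothing new.
The only rule concluding "it is logged for compliance" is R2, which needs "it meets criterion M"; that is never established.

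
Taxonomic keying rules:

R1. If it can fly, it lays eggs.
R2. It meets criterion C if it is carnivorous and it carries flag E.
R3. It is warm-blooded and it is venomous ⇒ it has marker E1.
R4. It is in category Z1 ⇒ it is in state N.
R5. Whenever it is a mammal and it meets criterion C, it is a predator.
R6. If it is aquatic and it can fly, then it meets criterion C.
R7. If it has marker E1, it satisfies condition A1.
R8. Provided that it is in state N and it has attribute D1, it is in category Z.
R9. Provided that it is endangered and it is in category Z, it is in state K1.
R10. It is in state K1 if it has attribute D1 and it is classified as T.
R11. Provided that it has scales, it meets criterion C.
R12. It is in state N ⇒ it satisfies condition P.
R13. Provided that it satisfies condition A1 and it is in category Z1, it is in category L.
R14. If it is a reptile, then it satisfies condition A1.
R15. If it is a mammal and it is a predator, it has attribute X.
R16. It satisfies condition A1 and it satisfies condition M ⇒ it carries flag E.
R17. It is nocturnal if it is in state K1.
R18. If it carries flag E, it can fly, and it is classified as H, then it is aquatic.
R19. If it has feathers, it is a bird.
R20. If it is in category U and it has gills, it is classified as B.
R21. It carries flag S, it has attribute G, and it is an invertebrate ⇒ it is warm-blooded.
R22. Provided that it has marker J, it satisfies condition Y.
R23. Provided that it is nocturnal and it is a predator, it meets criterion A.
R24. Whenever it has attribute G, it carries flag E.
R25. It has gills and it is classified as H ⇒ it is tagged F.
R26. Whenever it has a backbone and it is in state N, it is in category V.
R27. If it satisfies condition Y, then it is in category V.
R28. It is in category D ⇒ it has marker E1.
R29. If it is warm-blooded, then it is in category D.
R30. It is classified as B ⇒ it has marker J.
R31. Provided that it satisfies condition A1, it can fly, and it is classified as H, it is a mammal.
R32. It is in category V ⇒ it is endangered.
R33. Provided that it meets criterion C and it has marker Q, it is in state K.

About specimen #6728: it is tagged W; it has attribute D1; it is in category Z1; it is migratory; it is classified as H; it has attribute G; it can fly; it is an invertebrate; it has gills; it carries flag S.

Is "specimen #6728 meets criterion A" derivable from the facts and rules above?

No

Forward chaining from the given facts derives: lays eggs, is in state N, is in category Z, satisfies condition P, is warm-blooded, carries flag E, is tagged F, is in category D, is aquatic, has marker E1, meets criterion C, satisfies condition A1, is in category L, is a mammal, is a predator, has attribute X.
The only rule concluding "it meets criterion A" is R23, which needs "it is nocturnal"; that is never established.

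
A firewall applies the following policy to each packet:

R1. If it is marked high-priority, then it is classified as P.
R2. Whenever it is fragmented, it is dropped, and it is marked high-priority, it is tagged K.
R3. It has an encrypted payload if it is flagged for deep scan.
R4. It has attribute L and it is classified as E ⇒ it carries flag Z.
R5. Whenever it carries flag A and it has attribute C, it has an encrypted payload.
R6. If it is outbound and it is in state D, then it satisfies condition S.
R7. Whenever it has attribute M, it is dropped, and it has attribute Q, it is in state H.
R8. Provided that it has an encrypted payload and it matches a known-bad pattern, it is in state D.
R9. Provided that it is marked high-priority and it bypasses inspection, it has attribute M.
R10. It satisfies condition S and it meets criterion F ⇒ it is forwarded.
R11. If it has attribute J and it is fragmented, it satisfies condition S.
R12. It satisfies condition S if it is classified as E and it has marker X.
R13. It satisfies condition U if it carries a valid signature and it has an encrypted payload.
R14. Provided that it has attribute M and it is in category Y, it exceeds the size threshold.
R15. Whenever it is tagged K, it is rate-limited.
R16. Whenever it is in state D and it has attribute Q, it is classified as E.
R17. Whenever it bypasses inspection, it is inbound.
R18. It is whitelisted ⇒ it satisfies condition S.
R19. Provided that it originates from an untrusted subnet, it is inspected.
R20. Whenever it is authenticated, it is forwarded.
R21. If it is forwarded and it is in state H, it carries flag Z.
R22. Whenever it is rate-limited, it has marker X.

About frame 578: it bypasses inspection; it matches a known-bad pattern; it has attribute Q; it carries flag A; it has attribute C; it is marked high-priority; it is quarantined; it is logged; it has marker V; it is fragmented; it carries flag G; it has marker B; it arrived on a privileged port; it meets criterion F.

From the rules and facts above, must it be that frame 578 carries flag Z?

Forward chaining from the given facts derives: is classified as P, has an encrypted payload, is in state D, has attribute M, is classified as E, is inbound.
Rules concluding "it carries flag Z": R4 needs "it has attribute L"; R21 needs "it is forwarded" — none of these are established.

No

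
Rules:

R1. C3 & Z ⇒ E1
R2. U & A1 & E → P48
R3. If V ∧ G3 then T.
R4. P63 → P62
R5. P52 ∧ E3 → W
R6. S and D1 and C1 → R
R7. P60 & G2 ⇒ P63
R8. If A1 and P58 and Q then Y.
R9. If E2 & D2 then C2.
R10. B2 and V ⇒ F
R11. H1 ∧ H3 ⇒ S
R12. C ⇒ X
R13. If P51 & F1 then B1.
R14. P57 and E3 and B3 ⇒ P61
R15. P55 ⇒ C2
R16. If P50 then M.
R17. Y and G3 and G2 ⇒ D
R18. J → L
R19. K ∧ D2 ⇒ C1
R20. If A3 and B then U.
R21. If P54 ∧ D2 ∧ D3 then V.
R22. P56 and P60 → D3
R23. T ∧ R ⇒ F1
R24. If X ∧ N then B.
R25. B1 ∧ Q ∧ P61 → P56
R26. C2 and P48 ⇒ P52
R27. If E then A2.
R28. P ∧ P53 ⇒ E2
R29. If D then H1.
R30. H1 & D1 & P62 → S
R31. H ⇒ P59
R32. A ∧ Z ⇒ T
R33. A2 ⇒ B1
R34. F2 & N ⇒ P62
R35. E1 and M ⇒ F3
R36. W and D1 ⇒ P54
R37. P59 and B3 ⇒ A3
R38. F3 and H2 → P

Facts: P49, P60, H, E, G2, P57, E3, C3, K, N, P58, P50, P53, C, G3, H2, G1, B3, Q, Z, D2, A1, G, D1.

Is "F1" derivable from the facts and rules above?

Yes

E1  (by R1: C3, Z)
P63  (by R7: P60, G2)
Y  (by R8: A1, P58, Q)
X  (by R12: C)
P61  (by R14: P57, E3, B3)
M  (by R16: P50)
D  (by R17: Y, G3, G2)
C1  (by R19: K, D2)
B  (by R24: X, N)
A2  (by R27: E)
H1  (by R29: D)
P59  (by R31: H)
B1  (by R33: A2)
F3  (by R35: E1, M)
A3  (by R37: P59, B3)
P  (by R38: F3, H2)
P62  (by R4: P63)
U  (by R20: A3, B)
P56  (by R25: B1, Q, P61)
E2  (by R28: P, P53)
S  (by R30: H1, D1, P62)
P48  (by R2: U, A1, E)
R  (by R6: S, D1, C1)
C2  (by R9: E2, D2)
D3  (by R22: P56, P60)
P52  (by R26: C2, P48)
W  (by R5: P52, E3)
P54  (by R36: W, D1)
V  (by R21: P54, D2, D3)
T  (by R3: V, G3)
F1  (by R23: T, R)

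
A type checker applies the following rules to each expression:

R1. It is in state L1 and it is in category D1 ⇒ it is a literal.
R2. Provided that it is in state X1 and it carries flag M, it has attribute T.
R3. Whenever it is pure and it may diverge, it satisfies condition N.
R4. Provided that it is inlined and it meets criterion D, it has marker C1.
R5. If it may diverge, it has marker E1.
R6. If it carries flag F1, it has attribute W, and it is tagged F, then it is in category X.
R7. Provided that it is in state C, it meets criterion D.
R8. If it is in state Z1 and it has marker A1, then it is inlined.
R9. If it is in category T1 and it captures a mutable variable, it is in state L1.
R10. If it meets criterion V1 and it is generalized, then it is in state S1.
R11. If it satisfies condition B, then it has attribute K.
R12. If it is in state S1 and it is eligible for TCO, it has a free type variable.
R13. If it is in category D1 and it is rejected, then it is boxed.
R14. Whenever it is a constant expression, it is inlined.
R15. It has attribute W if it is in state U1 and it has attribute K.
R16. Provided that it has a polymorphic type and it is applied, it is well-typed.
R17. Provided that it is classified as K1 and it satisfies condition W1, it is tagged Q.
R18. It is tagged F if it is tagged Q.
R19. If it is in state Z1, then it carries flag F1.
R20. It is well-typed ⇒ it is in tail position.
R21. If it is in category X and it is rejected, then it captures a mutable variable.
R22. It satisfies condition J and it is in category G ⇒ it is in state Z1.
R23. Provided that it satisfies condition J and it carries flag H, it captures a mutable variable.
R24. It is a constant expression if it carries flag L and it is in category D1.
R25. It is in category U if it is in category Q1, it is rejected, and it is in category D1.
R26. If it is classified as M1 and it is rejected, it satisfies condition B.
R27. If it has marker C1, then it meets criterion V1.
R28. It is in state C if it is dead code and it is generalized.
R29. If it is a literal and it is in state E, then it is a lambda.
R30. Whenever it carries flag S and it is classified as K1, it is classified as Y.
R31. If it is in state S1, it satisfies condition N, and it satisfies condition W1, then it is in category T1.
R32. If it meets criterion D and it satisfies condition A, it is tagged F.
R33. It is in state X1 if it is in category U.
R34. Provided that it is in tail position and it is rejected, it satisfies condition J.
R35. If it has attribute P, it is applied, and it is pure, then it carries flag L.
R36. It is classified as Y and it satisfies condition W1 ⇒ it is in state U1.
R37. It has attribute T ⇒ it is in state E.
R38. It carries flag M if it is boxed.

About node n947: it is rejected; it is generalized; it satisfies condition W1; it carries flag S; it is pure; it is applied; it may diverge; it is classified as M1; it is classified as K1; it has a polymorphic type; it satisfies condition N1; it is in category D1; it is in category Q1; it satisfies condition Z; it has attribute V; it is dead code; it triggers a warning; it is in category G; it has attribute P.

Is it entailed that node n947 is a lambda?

By R3 (it is pure, it may diverge): it satisfies condition N.
By R13 (it is in category D1, it is rejected): it is boxed.
By R16 (it has a polymorphic type, it is applied): it is well-typed.
By R17 (it is classified as K1, it satisfies condition W1): it is tagged Q.
By R18 (it is tagged Q): it is tagged F.
By R20 (it is well-typed): it is in tail position.
By R25 (it is in category Q1, it is rejected, it is in category D1): it is in category U.
By R26 (it is classified as M1, it is rejected): it satisfies condition B.
By R28 (it is dead code, it is generalized): it is in state C.
By R30 (it carries flag S, it is classified as K1): it is classified as Y.
By R33 (it is in category U): it is in state X1.
By R34 (it is in tail position, it is rejected): it satisfies condition J.
By R35 (it has attribute P, it is applied, it is pure): it carries flag L.
By R36 (it is classified as Y, it satisfies condition W1): it is in state U1.
By R38 (it is boxed): it carries flag M.
By R2 (it is in state X1, it carries flag M): it has attribute T.
By R7 (it is in state C): it meets criterion D.
By R11 (it satisfies condition B): it has attribute K.
By R15 (it is in state U1, it has attribute K): it has attribute W.
By R22 (it satisfies condition J, it is in category G): it is in state Z1.
By R24 (it carries flag L, it is in category D1): it is a constant expression.
By R37 (it has attribute T): it is in state E.
By R14 (it is a constant expression): it is inlined.
By R19 (it is in state Z1): it carries flag F1.
By R4 (it is inlined, it meets criterion D): it has marker C1.
By R6 (it carries flag F1, it has attribute W, it is tagged F): it is in category X.
By R21 (it is in category X, it is rejected): it captures a mutable variable.
By R27 (it has marker C1): it meets criterion V1.
By R10 (it meets criterion V1, it is generalized): it is in state S1.
By R31 (it is in state S1, it satisfies condition N, it satisfies condition W1): it is in category T1.
By R9 (it is in category T1, it captures a mutable variable): it is in state L1.
By R1 (it is in state L1, it is in category D1): it is a literal.
By R29 (it is a literal, it is in state E): it is a lambda.

Yes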